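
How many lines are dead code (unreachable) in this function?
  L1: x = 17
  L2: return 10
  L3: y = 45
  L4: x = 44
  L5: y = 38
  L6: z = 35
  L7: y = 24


Analyzing control flow:
  L1: reachable (before return)
  L2: reachable (return statement)
  L3: DEAD (after return at L2)
  L4: DEAD (after return at L2)
  L5: DEAD (after return at L2)
  L6: DEAD (after return at L2)
  L7: DEAD (after return at L2)
Return at L2, total lines = 7
Dead lines: L3 through L7
Count: 5

5


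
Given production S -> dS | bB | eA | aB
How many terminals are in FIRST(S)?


Production: S -> dS | bB | eA | aB
Examining each alternative for leading terminals:
  S -> dS : first terminal = 'd'
  S -> bB : first terminal = 'b'
  S -> eA : first terminal = 'e'
  S -> aB : first terminal = 'a'
FIRST(S) = {a, b, d, e}
Count: 4

4


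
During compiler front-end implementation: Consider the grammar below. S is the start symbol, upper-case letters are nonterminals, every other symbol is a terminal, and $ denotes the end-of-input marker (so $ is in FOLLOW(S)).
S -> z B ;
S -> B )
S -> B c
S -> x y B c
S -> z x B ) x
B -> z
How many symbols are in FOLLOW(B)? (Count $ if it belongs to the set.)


S is the start symbol and does not occur in any rule body, so FOLLOW(S) = {$}.
Examining every occurrence of B in a rule body:
  S -> z B ; : B is followed by terminal ';' -> add ';'
  S -> B ) : B is followed by terminal ')' -> add ')'
  S -> B c : B is followed by terminal 'c' -> add 'c'
  S -> x y B c : B is followed by terminal 'c' -> add 'c' (already in the set)
  S -> z x B ) x : B is followed by terminal ')' -> add ')' (already in the set)
  B -> z : B does not occur in the body -> contributes nothing
FOLLOW(B) = {), ;, c}
Count: 3

3


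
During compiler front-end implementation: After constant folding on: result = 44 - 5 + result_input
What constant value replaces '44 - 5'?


Identifying constant sub-expression:
  Original: result = 44 - 5 + result_input
  44 and 5 are both compile-time constants
  Evaluating: 44 - 5 = 39
  After folding: result = 39 + result_input

39


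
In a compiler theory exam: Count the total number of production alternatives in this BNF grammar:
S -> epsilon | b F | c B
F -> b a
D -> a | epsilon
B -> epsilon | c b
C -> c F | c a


Counting alternatives per rule:
  S: 3 alternative(s)
  F: 1 alternative(s)
  D: 2 alternative(s)
  B: 2 alternative(s)
  C: 2 alternative(s)
Sum: 3 + 1 + 2 + 2 + 2 = 10

10


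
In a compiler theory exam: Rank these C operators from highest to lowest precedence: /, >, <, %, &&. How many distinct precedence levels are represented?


Looking up precedence for each operator:
  / -> precedence 6
  > -> precedence 4
  < -> precedence 4
  % -> precedence 6
  && -> precedence 2
Sorted highest to lowest: /, %, >, <, &&
Distinct precedence values: [6, 4, 2]
Number of distinct levels: 3

3


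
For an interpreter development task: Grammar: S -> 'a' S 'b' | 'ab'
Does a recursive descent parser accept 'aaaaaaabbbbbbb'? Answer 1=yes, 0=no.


Grammar accepts strings of the form a^n b^n (n >= 1)
Word: 'aaaaaaabbbbbbb'
Counting: 7 a's and 7 b's
Check: 7 == 7? Yes
Derivation (S -> aSb applied 6 time(s), then S -> ab): S => aSb => aaSbb => aaaSbbb => aaaaSbbbb => aaaaaSbbbbb => aaaaaaSbbbbbb => aaaaaaabbbbbbb
Accepted

1


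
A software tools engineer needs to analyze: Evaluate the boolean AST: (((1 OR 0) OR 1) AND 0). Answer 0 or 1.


Step 1: Evaluate inner node
  1 OR 0 = 1
Step 2: Evaluate next node
  1 OR 1 = 1
Step 3: Evaluate root node
  1 AND 0 = 0

0


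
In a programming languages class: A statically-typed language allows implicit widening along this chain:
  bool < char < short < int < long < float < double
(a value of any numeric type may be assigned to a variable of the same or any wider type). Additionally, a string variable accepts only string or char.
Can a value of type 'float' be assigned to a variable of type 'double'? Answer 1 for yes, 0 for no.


Target variable type: double
Source value type: float
Numeric ranks: float=5, double=6
Widening allowed iff rank(source) <= rank(target): 5 <= 6? Yes
Result: 1

1


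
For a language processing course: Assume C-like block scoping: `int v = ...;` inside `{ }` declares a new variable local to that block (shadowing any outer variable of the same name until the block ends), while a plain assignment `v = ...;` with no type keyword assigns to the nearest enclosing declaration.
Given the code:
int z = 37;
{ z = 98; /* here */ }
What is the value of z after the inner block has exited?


Analyzing scoping rules:
Outer scope: declares z = 37
Inner block: 'z = 98;' has no type keyword, so it is an assignment to the outer z (no shadowing)
The assignment changed the outer variable itself, so the new value persists after the block -> 98
Result: 98

98


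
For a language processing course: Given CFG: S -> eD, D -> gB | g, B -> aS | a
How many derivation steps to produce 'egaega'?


Grammar: S -> eD, D -> gB | g, B -> aS | a
Deriving 'egaega':
Step 1: S -> eD => eD
Step 2: D -> gB => egB
Step 3: B -> aS => egaS
Step 4: S -> eD => egaeD
Step 5: D -> gB => egaegB
Step 6: B -> a => egaega
Total derivation steps: 6

6


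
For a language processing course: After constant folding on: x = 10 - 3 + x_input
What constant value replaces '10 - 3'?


Identifying constant sub-expression:
  Original: x = 10 - 3 + x_input
  10 and 3 are both compile-time constants
  Evaluating: 10 - 3 = 7
  After folding: x = 7 + x_input

7


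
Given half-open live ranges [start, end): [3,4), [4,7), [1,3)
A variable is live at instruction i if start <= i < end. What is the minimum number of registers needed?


Live ranges:
  Var0: [3, 4)
  Var1: [4, 7)
  Var2: [1, 3)
Sweep-line events (position, delta, active):
  pos=1 start -> active=1
  pos=3 end -> active=0
  pos=3 start -> active=1
  pos=4 end -> active=0
  pos=4 start -> active=1
  pos=7 end -> active=0
Maximum simultaneous active: 1
Minimum registers needed: 1

1


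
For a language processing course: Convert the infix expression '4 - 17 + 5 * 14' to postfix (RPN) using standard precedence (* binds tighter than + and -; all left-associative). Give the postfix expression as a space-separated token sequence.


Applying the shunting-yard algorithm:
  Operand 4 -> output
  Push '-' onto operator stack -> op-stack: [-]
  Operand 17 -> output
  See '+' (prec 1); top '-' (prec 1) >= it -> pop '-' to output
  Push '+' onto operator stack -> op-stack: [+]
  Operand 5 -> output
  Push '*' onto operator stack -> op-stack: [+, *]
  Operand 14 -> output
  End of input: pop '*' to output
  End of input: pop '+' to output
Postfix result: 4 17 - 5 14 * +

4 17 - 5 14 * +


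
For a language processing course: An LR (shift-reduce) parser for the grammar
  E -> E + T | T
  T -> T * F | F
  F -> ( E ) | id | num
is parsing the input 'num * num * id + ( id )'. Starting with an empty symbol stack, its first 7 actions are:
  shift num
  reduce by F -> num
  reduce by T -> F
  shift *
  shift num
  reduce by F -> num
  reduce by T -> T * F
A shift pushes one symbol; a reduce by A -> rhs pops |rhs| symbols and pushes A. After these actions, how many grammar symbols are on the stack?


Tracking the symbol stack through each action:
  Action 1: shift 'num' : push -> stack = [num] (size 1)
  Action 2: reduce by F -> num : pop 1, push F -> stack = [F] (size 1)
  Action 3: reduce by T -> F : pop 1, push T -> stack = [T] (size 1)
  Action 4: shift '*' : push -> stack = [T, *] (size 2)
  Action 5: shift 'num' : push -> stack = [T, *, num] (size 3)
  Action 6: reduce by F -> num : pop 1, push F -> stack = [T, *, F] (size 3)
  Action 7: reduce by T -> T * F : pop 3, push T -> stack = [T] (size 1)
Final stack size: 1

1


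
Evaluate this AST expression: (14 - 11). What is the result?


Expression: (14 - 11)
Evaluating step by step:
  14 - 11 = 3
Result: 3

3


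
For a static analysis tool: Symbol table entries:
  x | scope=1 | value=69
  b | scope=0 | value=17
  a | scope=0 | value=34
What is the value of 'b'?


Searching symbol table for 'b':
  x | scope=1 | value=69
  b | scope=0 | value=17 <- MATCH
  a | scope=0 | value=34
Found 'b' at scope 0 with value 17

17


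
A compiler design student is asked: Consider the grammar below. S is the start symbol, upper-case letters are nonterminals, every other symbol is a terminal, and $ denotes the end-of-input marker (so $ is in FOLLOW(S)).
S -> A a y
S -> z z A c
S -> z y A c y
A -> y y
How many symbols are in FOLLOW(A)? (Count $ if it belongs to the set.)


S is the start symbol and does not occur in any rule body, so FOLLOW(S) = {$}.
Examining every occurrence of A in a rule body:
  S -> A a y : A is followed by terminal 'a' -> add 'a'
  S -> z z A c : A is followed by terminal 'c' -> add 'c'
  S -> z y A c y : A is followed by terminal 'c' -> add 'c' (already in the set)
  A -> y y : A does not occur in the body -> contributes nothing
FOLLOW(A) = {a, c}
Count: 2

2


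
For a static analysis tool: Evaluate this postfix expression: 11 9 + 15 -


Processing tokens left to right:
Push 11, Push 9
Pop 11 and 9, compute 11 + 9 = 20, push 20
Push 15
Pop 20 and 15, compute 20 - 15 = 5, push 5
Stack result: 5

5


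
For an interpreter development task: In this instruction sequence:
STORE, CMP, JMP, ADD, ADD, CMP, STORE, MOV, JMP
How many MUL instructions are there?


Scanning instruction sequence for MUL:
  Position 1: STORE
  Position 2: CMP
  Position 3: JMP
  Position 4: ADD
  Position 5: ADD
  Position 6: CMP
  Position 7: STORE
  Position 8: MOV
  Position 9: JMP
Matches at positions: []
Total MUL count: 0

0


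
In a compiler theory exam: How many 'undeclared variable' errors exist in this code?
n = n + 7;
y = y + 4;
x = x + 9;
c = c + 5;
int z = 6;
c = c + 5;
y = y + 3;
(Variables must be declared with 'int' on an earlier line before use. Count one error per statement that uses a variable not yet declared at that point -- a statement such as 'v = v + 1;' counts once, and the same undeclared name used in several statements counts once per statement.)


Scanning code line by line:
  Line 1: use 'n' -> ERROR (undeclared)
  Line 2: use 'y' -> ERROR (undeclared)
  Line 3: use 'x' -> ERROR (undeclared)
  Line 4: use 'c' -> ERROR (undeclared)
  Line 5: declare 'z' -> declared = ['z']
  Line 6: use 'c' -> ERROR (undeclared)
  Line 7: use 'y' -> ERROR (undeclared)
Total undeclared variable errors: 6

6


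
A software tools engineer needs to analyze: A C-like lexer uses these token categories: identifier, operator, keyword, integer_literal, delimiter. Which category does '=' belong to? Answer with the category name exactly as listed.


Token: '='
Checking categories:
  identifier: no
  integer_literal: no
  operator: YES
  keyword: no
  delimiter: no
Category: operator

operator


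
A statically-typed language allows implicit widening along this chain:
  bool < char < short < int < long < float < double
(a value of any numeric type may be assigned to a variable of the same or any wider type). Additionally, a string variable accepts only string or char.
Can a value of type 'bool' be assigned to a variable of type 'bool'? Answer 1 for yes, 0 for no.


Target variable type: bool
Source value type: bool
Numeric ranks: bool=0, bool=0
Widening allowed iff rank(source) <= rank(target): 0 <= 0? Yes
Result: 1

1


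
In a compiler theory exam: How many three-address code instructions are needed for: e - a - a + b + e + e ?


Expression: e - a - a + b + e + e
Generating three-address code (respecting * over +/- precedence):
  Instruction 1: t1 = e - a
  Instruction 2: t2 = t1 - a
  Instruction 3: t3 = t2 + b
  Instruction 4: t4 = t3 + e
  Instruction 5: t5 = t4 + e
Total instructions: 5

5


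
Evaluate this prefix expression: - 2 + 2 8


Parsing prefix expression: - 2 + 2 8
Step 1: Innermost operation '+ 2 8'
  2 + 8 = 10
Step 2: Outer operation '- 2 [10]'
  2 - 10 = -8

-8


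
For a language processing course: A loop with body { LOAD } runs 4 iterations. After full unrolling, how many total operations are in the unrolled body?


Loop body operations: LOAD (1 op per iteration)
Unrolling 4 iterations:
  Iteration 1: LOAD (1 ops)
  Iteration 2: LOAD (1 ops)
  Iteration 3: LOAD (1 ops)
  Iteration 4: LOAD (1 ops)
Total: 4 iterations * 1 ops/iter = 4 operations

4


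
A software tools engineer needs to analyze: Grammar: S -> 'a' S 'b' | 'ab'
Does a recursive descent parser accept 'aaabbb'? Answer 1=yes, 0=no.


Grammar accepts strings of the form a^n b^n (n >= 1)
Word: 'aaabbb'
Counting: 3 a's and 3 b's
Check: 3 == 3? Yes
Derivation (S -> aSb applied 2 time(s), then S -> ab): S => aSb => aaSbb => aaabbb
Accepted

1


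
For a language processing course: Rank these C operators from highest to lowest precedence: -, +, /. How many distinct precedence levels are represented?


Looking up precedence for each operator:
  - -> precedence 5
  + -> precedence 5
  / -> precedence 6
Sorted highest to lowest: /, -, +
Distinct precedence values: [6, 5]
Number of distinct levels: 2

2


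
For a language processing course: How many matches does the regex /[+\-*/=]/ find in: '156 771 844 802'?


Pattern: /[+\-*/=]/ (operators)
Input: '156 771 844 802'
Scanning for matches:
Total matches: 0

0


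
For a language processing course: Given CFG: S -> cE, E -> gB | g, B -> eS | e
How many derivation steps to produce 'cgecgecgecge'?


Grammar: S -> cE, E -> gB | g, B -> eS | e
Deriving 'cgecgecgecge':
Step 1: S -> cE => cE
Step 2: E -> gB => cgB
Step 3: B -> eS => cgeS
Step 4: S -> cE => cgecE
Step 5: E -> gB => cgecgB
Step 6: B -> eS => cgecgeS
Step 7: S -> cE => cgecgecE
Step 8: E -> gB => cgecgecgB
Step 9: B -> eS => cgecgecgeS
Step 10: S -> cE => cgecgecgecE
Step 11: E -> gB => cgecgecgecgB
Step 12: B -> e => cgecgecgecge
Total derivation steps: 12

12


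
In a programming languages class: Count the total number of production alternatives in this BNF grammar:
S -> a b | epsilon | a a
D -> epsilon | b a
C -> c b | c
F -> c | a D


Counting alternatives per rule:
  S: 3 alternative(s)
  D: 2 alternative(s)
  C: 2 alternative(s)
  F: 2 alternative(s)
Sum: 3 + 2 + 2 + 2 = 9

9


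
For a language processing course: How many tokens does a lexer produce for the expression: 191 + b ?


Scanning '191 + b'
Token 1: '191' -> integer_literal
Token 2: '+' -> operator
Token 3: 'b' -> identifier
Total tokens: 3

3


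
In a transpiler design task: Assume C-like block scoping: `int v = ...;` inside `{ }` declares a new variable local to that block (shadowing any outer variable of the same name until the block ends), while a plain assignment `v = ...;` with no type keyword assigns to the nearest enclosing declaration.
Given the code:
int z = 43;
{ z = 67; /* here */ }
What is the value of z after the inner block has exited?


Analyzing scoping rules:
Outer scope: declares z = 43
Inner block: 'z = 67;' has no type keyword, so it is an assignment to the outer z (no shadowing)
The assignment changed the outer variable itself, so the new value persists after the block -> 67
Result: 67

67


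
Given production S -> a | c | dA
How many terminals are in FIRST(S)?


Production: S -> a | c | dA
Examining each alternative for leading terminals:
  S -> a : first terminal = 'a'
  S -> c : first terminal = 'c'
  S -> dA : first terminal = 'd'
FIRST(S) = {a, c, d}
Count: 3

3


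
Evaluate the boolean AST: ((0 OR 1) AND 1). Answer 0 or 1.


Step 1: Evaluate inner node
  0 OR 1 = 1
Step 2: Evaluate root node
  1 AND 1 = 1

1


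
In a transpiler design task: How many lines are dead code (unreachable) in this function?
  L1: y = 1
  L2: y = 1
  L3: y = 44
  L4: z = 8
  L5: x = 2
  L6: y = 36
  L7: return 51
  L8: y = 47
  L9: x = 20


Analyzing control flow:
  L1: reachable (before return)
  L2: reachable (before return)
  L3: reachable (before return)
  L4: reachable (before return)
  L5: reachable (before return)
  L6: reachable (before return)
  L7: reachable (return statement)
  L8: DEAD (after return at L7)
  L9: DEAD (after return at L7)
Return at L7, total lines = 9
Dead lines: L8 through L9
Count: 2

2


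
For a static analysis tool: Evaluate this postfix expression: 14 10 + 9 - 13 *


Processing tokens left to right:
Push 14, Push 10
Pop 14 and 10, compute 14 + 10 = 24, push 24
Push 9
Pop 24 and 9, compute 24 - 9 = 15, push 15
Push 13
Pop 15 and 13, compute 15 * 13 = 195, push 195
Stack result: 195

195


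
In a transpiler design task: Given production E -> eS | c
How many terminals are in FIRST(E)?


Production: E -> eS | c
Examining each alternative for leading terminals:
  E -> eS : first terminal = 'e'
  E -> c : first terminal = 'c'
FIRST(E) = {c, e}
Count: 2

2


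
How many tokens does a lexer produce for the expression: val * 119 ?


Scanning 'val * 119'
Token 1: 'val' -> identifier
Token 2: '*' -> operator
Token 3: '119' -> integer_literal
Total tokens: 3

3


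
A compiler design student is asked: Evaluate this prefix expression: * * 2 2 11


Parsing prefix expression: * * 2 2 11
Step 1: Innermost operation '* 2 2'
  2 * 2 = 4
Step 2: Outer operation '* [4] 11'
  4 * 11 = 44

44


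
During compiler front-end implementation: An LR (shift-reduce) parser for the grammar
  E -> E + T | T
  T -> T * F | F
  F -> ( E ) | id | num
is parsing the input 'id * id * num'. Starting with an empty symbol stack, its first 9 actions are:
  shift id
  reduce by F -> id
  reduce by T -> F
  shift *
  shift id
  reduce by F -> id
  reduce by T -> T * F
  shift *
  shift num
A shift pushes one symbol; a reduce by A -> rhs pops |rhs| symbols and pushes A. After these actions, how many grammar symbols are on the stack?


Tracking the symbol stack through each action:
  Action 1: shift 'id' : push -> stack = [id] (size 1)
  Action 2: reduce by F -> id : pop 1, push F -> stack = [F] (size 1)
  Action 3: reduce by T -> F : pop 1, push T -> stack = [T] (size 1)
  Action 4: shift '*' : push -> stack = [T, *] (size 2)
  Action 5: shift 'id' : push -> stack = [T, *, id] (size 3)
  Action 6: reduce by F -> id : pop 1, push F -> stack = [T, *, F] (size 3)
  Action 7: reduce by T -> T * F : pop 3, push T -> stack = [T] (size 1)
  Action 8: shift '*' : push -> stack = [T, *] (size 2)
  Action 9: shift 'num' : push -> stack = [T, *, num] (size 3)
Final stack size: 3

3


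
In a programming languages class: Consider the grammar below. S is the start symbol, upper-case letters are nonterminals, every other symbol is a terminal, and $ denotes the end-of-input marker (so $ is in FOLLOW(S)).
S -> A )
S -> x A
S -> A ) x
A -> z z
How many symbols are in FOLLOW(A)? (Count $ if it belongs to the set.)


S is the start symbol and does not occur in any rule body, so FOLLOW(S) = {$}.
Examining every occurrence of A in a rule body:
  S -> A ) : A is followed by terminal ')' -> add ')'
  S -> x A : A is at the right end -> add FOLLOW(S) = {$}
  S -> A ) x : A is followed by terminal ')' -> add ')' (already in the set)
  A -> z z : A does not occur in the body -> contributes nothing
FOLLOW(A) = {), $}
Count: 2

2


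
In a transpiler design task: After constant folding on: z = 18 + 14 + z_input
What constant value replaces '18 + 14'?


Identifying constant sub-expression:
  Original: z = 18 + 14 + z_input
  18 and 14 are both compile-time constants
  Evaluating: 18 + 14 = 32
  After folding: z = 32 + z_input

32


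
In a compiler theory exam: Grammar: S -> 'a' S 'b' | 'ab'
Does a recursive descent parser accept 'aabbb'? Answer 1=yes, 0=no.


Grammar accepts strings of the form a^n b^n (n >= 1)
Word: 'aabbb'
Counting: 2 a's and 3 b's
Check: 2 == 3? No
Mismatch: a-count != b-count
Rejected

0


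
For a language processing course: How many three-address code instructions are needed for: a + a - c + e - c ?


Expression: a + a - c + e - c
Generating three-address code (respecting * over +/- precedence):
  Instruction 1: t1 = a + a
  Instruction 2: t2 = t1 - c
  Instruction 3: t3 = t2 + e
  Instruction 4: t4 = t3 - c
Total instructions: 4

4


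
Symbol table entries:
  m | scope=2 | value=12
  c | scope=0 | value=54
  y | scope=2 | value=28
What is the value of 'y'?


Searching symbol table for 'y':
  m | scope=2 | value=12
  c | scope=0 | value=54
  y | scope=2 | value=28 <- MATCH
Found 'y' at scope 2 with value 28

28


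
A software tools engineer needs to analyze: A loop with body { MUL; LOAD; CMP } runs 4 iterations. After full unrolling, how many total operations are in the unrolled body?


Loop body operations: MUL, LOAD, CMP (3 ops per iteration)
Unrolling 4 iterations:
  Iteration 1: MUL, LOAD, CMP (3 ops)
  Iteration 2: MUL, LOAD, CMP (3 ops)
  Iteration 3: MUL, LOAD, CMP (3 ops)
  Iteration 4: MUL, LOAD, CMP (3 ops)
Total: 4 iterations * 3 ops/iter = 12 operations

12


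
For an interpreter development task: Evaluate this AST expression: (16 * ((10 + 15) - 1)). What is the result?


Expression: (16 * ((10 + 15) - 1))
Evaluating step by step:
  10 + 15 = 25
  25 - 1 = 24
  16 * 24 = 384
Result: 384

384


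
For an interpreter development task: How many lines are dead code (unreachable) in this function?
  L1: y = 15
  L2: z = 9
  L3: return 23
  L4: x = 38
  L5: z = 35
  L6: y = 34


Analyzing control flow:
  L1: reachable (before return)
  L2: reachable (before return)
  L3: reachable (return statement)
  L4: DEAD (after return at L3)
  L5: DEAD (after return at L3)
  L6: DEAD (after return at L3)
Return at L3, total lines = 6
Dead lines: L4 through L6
Count: 3

3


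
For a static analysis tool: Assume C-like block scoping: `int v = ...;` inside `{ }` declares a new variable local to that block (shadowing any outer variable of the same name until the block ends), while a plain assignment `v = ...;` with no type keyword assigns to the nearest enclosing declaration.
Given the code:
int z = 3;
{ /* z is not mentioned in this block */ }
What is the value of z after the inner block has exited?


Analyzing scoping rules:
Outer scope: declares z = 3
Inner block: z is neither redeclared nor assigned -> unchanged
After the block -> 3
Result: 3

3


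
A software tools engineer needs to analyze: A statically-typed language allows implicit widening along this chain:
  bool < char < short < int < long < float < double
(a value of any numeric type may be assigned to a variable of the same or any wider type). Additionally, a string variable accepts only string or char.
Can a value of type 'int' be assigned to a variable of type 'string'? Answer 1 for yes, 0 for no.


Target variable type: string
Source value type: int
Rule: string accepts only {string, char}
  source 'int' in {string, char}? No
Result: 0

0


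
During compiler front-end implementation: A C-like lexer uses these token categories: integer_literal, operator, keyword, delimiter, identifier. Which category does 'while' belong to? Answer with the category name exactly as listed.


Token: 'while'
Checking categories:
  identifier: no
  integer_literal: no
  operator: no
  keyword: YES
  delimiter: no
Category: keyword

keyword


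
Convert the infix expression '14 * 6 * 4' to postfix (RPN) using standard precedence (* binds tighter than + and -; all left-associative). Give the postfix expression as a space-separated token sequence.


Applying the shunting-yard algorithm:
  Operand 14 -> output
  Push '*' onto operator stack -> op-stack: [*]
  Operand 6 -> output
  See '*' (prec 2); top '*' (prec 2) >= it -> pop '*' to output
  Push '*' onto operator stack -> op-stack: [*]
  Operand 4 -> output
  End of input: pop '*' to output
Postfix result: 14 6 * 4 *

14 6 * 4 *


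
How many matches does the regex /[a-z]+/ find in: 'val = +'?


Pattern: /[a-z]+/ (identifiers)
Input: 'val = +'
Scanning for matches:
  Match 1: 'val'
Total matches: 1

1


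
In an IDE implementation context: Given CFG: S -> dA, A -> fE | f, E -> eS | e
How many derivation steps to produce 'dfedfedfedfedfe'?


Grammar: S -> dA, A -> fE | f, E -> eS | e
Deriving 'dfedfedfedfedfe':
Step 1: S -> dA => dA
Step 2: A -> fE => dfE
Step 3: E -> eS => dfeS
Step 4: S -> dA => dfedA
Step 5: A -> fE => dfedfE
Step 6: E -> eS => dfedfeS
Step 7: S -> dA => dfedfedA
Step 8: A -> fE => dfedfedfE
Step 9: E -> eS => dfedfedfeS
Step 10: S -> dA => dfedfedfedA
Step 11: A -> fE => dfedfedfedfE
Step 12: E -> eS => dfedfedfedfeS
Step 13: S -> dA => dfedfedfedfedA
Step 14: A -> fE => dfedfedfedfedfE
Step 15: E -> e => dfedfedfedfedfe
Total derivation steps: 15

15


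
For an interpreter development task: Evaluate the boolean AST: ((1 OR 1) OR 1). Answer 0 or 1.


Step 1: Evaluate inner node
  1 OR 1 = 1
Step 2: Evaluate root node
  1 OR 1 = 1

1


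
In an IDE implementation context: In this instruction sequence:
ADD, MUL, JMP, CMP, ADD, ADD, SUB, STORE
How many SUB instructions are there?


Scanning instruction sequence for SUB:
  Position 1: ADD
  Position 2: MUL
  Position 3: JMP
  Position 4: CMP
  Position 5: ADD
  Position 6: ADD
  Position 7: SUB <- MATCH
  Position 8: STORE
Matches at positions: [7]
Total SUB count: 1

1


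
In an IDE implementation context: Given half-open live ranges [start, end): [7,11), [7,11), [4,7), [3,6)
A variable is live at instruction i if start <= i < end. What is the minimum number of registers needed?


Live ranges:
  Var0: [7, 11)
  Var1: [7, 11)
  Var2: [4, 7)
  Var3: [3, 6)
Sweep-line events (position, delta, active):
  pos=3 start -> active=1
  pos=4 start -> active=2
  pos=6 end -> active=1
  pos=7 end -> active=0
  pos=7 start -> active=1
  pos=7 start -> active=2
  pos=11 end -> active=1
  pos=11 end -> active=0
Maximum simultaneous active: 2
Minimum registers needed: 2

2


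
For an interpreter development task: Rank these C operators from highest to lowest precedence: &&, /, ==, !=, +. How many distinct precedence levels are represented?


Looking up precedence for each operator:
  && -> precedence 2
  / -> precedence 6
  == -> precedence 3
  != -> precedence 3
  + -> precedence 5
Sorted highest to lowest: /, +, ==, !=, &&
Distinct precedence values: [6, 5, 3, 2]
Number of distinct levels: 4

4


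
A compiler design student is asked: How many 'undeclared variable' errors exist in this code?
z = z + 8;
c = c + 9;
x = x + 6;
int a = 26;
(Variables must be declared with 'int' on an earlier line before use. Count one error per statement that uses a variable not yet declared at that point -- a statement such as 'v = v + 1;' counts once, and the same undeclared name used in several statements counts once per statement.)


Scanning code line by line:
  Line 1: use 'z' -> ERROR (undeclared)
  Line 2: use 'c' -> ERROR (undeclared)
  Line 3: use 'x' -> ERROR (undeclared)
  Line 4: declare 'a' -> declared = ['a']
Total undeclared variable errors: 3

3


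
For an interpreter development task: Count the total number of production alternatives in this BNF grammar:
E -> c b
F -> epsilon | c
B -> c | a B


Counting alternatives per rule:
  E: 1 alternative(s)
  F: 2 alternative(s)
  B: 2 alternative(s)
Sum: 1 + 2 + 2 = 5

5


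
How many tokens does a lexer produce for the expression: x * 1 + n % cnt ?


Scanning 'x * 1 + n % cnt'
Token 1: 'x' -> identifier
Token 2: '*' -> operator
Token 3: '1' -> integer_literal
Token 4: '+' -> operator
Token 5: 'n' -> identifier
Token 6: '%' -> operator
Token 7: 'cnt' -> identifier
Total tokens: 7

7


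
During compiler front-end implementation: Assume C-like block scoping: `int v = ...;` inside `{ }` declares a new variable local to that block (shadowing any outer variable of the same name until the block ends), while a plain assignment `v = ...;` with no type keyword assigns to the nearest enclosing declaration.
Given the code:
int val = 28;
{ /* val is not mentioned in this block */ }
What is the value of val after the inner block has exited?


Analyzing scoping rules:
Outer scope: declares val = 28
Inner block: val is neither redeclared nor assigned -> unchanged
After the block -> 28
Result: 28

28


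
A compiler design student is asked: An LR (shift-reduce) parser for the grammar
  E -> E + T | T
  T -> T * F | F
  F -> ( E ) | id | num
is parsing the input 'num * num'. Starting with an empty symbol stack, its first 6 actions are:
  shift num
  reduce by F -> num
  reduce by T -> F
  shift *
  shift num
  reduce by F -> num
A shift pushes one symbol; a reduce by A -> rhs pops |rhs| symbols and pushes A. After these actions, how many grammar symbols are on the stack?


Tracking the symbol stack through each action:
  Action 1: shift 'num' : push -> stack = [num] (size 1)
  Action 2: reduce by F -> num : pop 1, push F -> stack = [F] (size 1)
  Action 3: reduce by T -> F : pop 1, push T -> stack = [T] (size 1)
  Action 4: shift '*' : push -> stack = [T, *] (size 2)
  Action 5: shift 'num' : push -> stack = [T, *, num] (size 3)
  Action 6: reduce by F -> num : pop 1, push F -> stack = [T, *, F] (size 3)
Final stack size: 3

3


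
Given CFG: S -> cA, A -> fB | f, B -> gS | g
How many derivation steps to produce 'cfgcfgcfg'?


Grammar: S -> cA, A -> fB | f, B -> gS | g
Deriving 'cfgcfgcfg':
Step 1: S -> cA => cA
Step 2: A -> fB => cfB
Step 3: B -> gS => cfgS
Step 4: S -> cA => cfgcA
Step 5: A -> fB => cfgcfB
Step 6: B -> gS => cfgcfgS
Step 7: S -> cA => cfgcfgcA
Step 8: A -> fB => cfgcfgcfB
Step 9: B -> g => cfgcfgcfg
Total derivation steps: 9

9


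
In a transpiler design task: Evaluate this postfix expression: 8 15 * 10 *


Processing tokens left to right:
Push 8, Push 15
Pop 8 and 15, compute 8 * 15 = 120, push 120
Push 10
Pop 120 and 10, compute 120 * 10 = 1200, push 1200
Stack result: 1200

1200


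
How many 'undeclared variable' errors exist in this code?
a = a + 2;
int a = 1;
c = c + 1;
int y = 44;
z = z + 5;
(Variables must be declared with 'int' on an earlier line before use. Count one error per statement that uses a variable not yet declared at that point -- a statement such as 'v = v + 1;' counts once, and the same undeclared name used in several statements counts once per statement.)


Scanning code line by line:
  Line 1: use 'a' -> ERROR (undeclared)
  Line 2: declare 'a' -> declared = ['a']
  Line 3: use 'c' -> ERROR (undeclared)
  Line 4: declare 'y' -> declared = ['a', 'y']
  Line 5: use 'z' -> ERROR (undeclared)
Total undeclared variable errors: 3

3


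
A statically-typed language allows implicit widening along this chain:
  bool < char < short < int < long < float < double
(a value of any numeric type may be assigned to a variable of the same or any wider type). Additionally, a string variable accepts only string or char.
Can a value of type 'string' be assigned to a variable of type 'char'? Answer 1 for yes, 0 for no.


Target variable type: char
Source value type: string
Rule: string cannot widen to any numeric type
Result: 0

0


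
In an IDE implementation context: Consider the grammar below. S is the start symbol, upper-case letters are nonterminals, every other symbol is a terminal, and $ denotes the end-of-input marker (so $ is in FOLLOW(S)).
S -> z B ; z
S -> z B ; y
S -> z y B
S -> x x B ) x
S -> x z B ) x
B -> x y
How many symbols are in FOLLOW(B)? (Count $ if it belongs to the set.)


S is the start symbol and does not occur in any rule body, so FOLLOW(S) = {$}.
Examining every occurrence of B in a rule body:
  S -> z B ; z : B is followed by terminal ';' -> add ';'
  S -> z B ; y : B is followed by terminal ';' -> add ';' (already in the set)
  S -> z y B : B is at the right end -> add FOLLOW(S) = {$}
  S -> x x B ) x : B is followed by terminal ')' -> add ')'
  S -> x z B ) x : B is followed by terminal ')' -> add ')' (already in the set)
  B -> x y : B does not occur in the body -> contributes nothing
FOLLOW(B) = {), ;, $}
Count: 3

3


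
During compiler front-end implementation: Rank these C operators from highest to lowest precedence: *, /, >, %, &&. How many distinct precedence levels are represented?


Looking up precedence for each operator:
  * -> precedence 6
  / -> precedence 6
  > -> precedence 4
  % -> precedence 6
  && -> precedence 2
Sorted highest to lowest: *, /, %, >, &&
Distinct precedence values: [6, 4, 2]
Number of distinct levels: 3

3


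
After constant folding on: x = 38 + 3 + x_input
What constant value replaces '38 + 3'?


Identifying constant sub-expression:
  Original: x = 38 + 3 + x_input
  38 and 3 are both compile-time constants
  Evaluating: 38 + 3 = 41
  After folding: x = 41 + x_input

41


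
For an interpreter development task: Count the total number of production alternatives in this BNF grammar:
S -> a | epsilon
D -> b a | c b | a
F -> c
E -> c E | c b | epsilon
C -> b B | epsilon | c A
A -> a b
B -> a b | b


Counting alternatives per rule:
  S: 2 alternative(s)
  D: 3 alternative(s)
  F: 1 alternative(s)
  E: 3 alternative(s)
  C: 3 alternative(s)
  A: 1 alternative(s)
  B: 2 alternative(s)
Sum: 2 + 3 + 1 + 3 + 3 + 1 + 2 = 15

15


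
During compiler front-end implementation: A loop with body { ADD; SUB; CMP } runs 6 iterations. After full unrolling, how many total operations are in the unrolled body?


Loop body operations: ADD, SUB, CMP (3 ops per iteration)
Unrolling 6 iterations:
  Iteration 1: ADD, SUB, CMP (3 ops)
  Iteration 2: ADD, SUB, CMP (3 ops)
  Iteration 3: ADD, SUB, CMP (3 ops)
  Iteration 4: ADD, SUB, CMP (3 ops)
  Iteration 5: ADD, SUB, CMP (3 ops)
  Iteration 6: ADD, SUB, CMP (3 ops)
Total: 6 iterations * 3 ops/iter = 18 operations

18


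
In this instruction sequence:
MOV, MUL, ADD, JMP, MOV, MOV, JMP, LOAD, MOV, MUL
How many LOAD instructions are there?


Scanning instruction sequence for LOAD:
  Position 1: MOV
  Position 2: MUL
  Position 3: ADD
  Position 4: JMP
  Position 5: MOV
  Position 6: MOV
  Position 7: JMP
  Position 8: LOAD <- MATCH
  Position 9: MOV
  Position 10: MUL
Matches at positions: [8]
Total LOAD count: 1

1


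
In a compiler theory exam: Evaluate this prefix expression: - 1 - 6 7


Parsing prefix expression: - 1 - 6 7
Step 1: Innermost operation '- 6 7'
  6 - 7 = -1
Step 2: Outer operation '- 1 [-1]'
  1 - -1 = 2

2


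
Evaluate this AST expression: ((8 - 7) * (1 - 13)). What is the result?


Expression: ((8 - 7) * (1 - 13))
Evaluating step by step:
  8 - 7 = 1
  1 - 13 = -12
  1 * -12 = -12
Result: -12

-12


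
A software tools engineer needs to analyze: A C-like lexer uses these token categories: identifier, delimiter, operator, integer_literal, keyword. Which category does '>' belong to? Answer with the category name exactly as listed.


Token: '>'
Checking categories:
  identifier: no
  integer_literal: no
  operator: YES
  keyword: no
  delimiter: no
Category: operator

operator


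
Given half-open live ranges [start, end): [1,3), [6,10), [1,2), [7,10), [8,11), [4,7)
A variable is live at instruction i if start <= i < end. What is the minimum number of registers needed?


Live ranges:
  Var0: [1, 3)
  Var1: [6, 10)
  Var2: [1, 2)
  Var3: [7, 10)
  Var4: [8, 11)
  Var5: [4, 7)
Sweep-line events (position, delta, active):
  pos=1 start -> active=1
  pos=1 start -> active=2
  pos=2 end -> active=1
  pos=3 end -> active=0
  pos=4 start -> active=1
  pos=6 start -> active=2
  pos=7 end -> active=1
  pos=7 start -> active=2
  pos=8 start -> active=3
  pos=10 end -> active=2
  pos=10 end -> active=1
  pos=11 end -> active=0
Maximum simultaneous active: 3
Minimum registers needed: 3

3


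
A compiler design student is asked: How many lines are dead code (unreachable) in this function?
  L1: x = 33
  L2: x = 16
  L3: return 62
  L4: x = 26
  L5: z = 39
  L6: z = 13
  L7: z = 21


Analyzing control flow:
  L1: reachable (before return)
  L2: reachable (before return)
  L3: reachable (return statement)
  L4: DEAD (after return at L3)
  L5: DEAD (after return at L3)
  L6: DEAD (after return at L3)
  L7: DEAD (after return at L3)
Return at L3, total lines = 7
Dead lines: L4 through L7
Count: 4

4


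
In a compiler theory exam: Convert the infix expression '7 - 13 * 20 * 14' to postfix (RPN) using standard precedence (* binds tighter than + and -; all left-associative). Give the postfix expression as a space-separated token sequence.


Applying the shunting-yard algorithm:
  Operand 7 -> output
  Push '-' onto operator stack -> op-stack: [-]
  Operand 13 -> output
  Push '*' onto operator stack -> op-stack: [-, *]
  Operand 20 -> output
  See '*' (prec 2); top '*' (prec 2) >= it -> pop '*' to output
  Push '*' onto operator stack -> op-stack: [-, *]
  Operand 14 -> output
  End of input: pop '*' to output
  End of input: pop '-' to output
Postfix result: 7 13 20 * 14 * -

7 13 20 * 14 * -


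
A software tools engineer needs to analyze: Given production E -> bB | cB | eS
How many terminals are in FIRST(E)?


Production: E -> bB | cB | eS
Examining each alternative for leading terminals:
  E -> bB : first terminal = 'b'
  E -> cB : first terminal = 'c'
  E -> eS : first terminal = 'e'
FIRST(E) = {b, c, e}
Count: 3

3


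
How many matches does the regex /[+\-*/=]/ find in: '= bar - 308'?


Pattern: /[+\-*/=]/ (operators)
Input: '= bar - 308'
Scanning for matches:
  Match 1: '='
  Match 2: '-'
Total matches: 2

2


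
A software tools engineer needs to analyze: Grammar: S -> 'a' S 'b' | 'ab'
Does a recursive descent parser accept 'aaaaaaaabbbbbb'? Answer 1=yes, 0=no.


Grammar accepts strings of the form a^n b^n (n >= 1)
Word: 'aaaaaaaabbbbbb'
Counting: 8 a's and 6 b's
Check: 8 == 6? No
Mismatch: a-count != b-count
Rejected

0


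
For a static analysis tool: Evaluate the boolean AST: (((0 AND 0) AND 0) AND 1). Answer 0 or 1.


Step 1: Evaluate inner node
  0 AND 0 = 0
Step 2: Evaluate next node
  0 AND 0 = 0
Step 3: Evaluate root node
  0 AND 1 = 0

0


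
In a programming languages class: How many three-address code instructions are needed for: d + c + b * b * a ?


Expression: d + c + b * b * a
Generating three-address code (respecting * over +/- precedence):
  Instruction 1: t1 = b * b
  Instruction 2: t2 = t1 * a
  Instruction 3: t3 = d + c
  Instruction 4: t4 = t3 + t2
Total instructions: 4

4


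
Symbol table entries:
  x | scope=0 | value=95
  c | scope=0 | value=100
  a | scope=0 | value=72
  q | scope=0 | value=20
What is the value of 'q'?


Searching symbol table for 'q':
  x | scope=0 | value=95
  c | scope=0 | value=100
  a | scope=0 | value=72
  q | scope=0 | value=20 <- MATCH
Found 'q' at scope 0 with value 20

20


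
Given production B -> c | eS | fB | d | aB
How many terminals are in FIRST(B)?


Production: B -> c | eS | fB | d | aB
Examining each alternative for leading terminals:
  B -> c : first terminal = 'c'
  B -> eS : first terminal = 'e'
  B -> fB : first terminal = 'f'
  B -> d : first terminal = 'd'
  B -> aB : first terminal = 'a'
FIRST(B) = {a, c, d, e, f}
Count: 5

5


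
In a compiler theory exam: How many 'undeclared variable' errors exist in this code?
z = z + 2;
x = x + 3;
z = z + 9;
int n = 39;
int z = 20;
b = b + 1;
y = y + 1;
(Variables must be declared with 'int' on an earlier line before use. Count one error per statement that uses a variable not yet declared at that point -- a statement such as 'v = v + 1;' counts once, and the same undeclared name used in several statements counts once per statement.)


Scanning code line by line:
  Line 1: use 'z' -> ERROR (undeclared)
  Line 2: use 'x' -> ERROR (undeclared)
  Line 3: use 'z' -> ERROR (undeclared)
  Line 4: declare 'n' -> declared = ['n']
  Line 5: declare 'z' -> declared = ['n', 'z']
  Line 6: use 'b' -> ERROR (undeclared)
  Line 7: use 'y' -> ERROR (undeclared)
Total undeclared variable errors: 5

5


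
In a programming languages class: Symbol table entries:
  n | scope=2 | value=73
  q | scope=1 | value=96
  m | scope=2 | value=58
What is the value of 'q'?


Searching symbol table for 'q':
  n | scope=2 | value=73
  q | scope=1 | value=96 <- MATCH
  m | scope=2 | value=58
Found 'q' at scope 1 with value 96

96


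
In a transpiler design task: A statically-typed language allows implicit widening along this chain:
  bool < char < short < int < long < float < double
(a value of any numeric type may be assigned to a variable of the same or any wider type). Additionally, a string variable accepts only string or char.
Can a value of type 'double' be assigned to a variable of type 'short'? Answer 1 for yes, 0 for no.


Target variable type: short
Source value type: double
Numeric ranks: double=6, short=2
Widening allowed iff rank(source) <= rank(target): 6 <= 2? No
Result: 0

0
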